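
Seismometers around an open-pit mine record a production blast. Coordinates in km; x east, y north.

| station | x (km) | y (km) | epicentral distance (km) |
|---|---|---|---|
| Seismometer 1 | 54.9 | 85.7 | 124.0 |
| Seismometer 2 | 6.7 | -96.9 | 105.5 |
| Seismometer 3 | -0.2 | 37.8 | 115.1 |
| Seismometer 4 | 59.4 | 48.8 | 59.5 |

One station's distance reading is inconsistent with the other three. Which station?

Seismometer 4

Solve using three stations at a time. Using Seismometer 1, Seismometer 2, Seismometer 3 (subtract circle equations pairwise → linear system) gives (x, y) ≈ (90.4, -32.9).
Distances from that point to each station vs reported:
  Seismometer 1: calculated 123.8 vs reported 124.0 → residual 0.2 km
  Seismometer 2: calculated 105.3 vs reported 105.5 → residual 0.2 km
  Seismometer 3: calculated 114.9 vs reported 115.1 → residual 0.2 km
  Seismometer 4: calculated 87.4 vs reported 59.5 → residual 27.9 km
Seismometer 1, Seismometer 2, Seismometer 3 are mutually consistent (residuals ≈ 0); Seismometer 4 is off by 27.9 km.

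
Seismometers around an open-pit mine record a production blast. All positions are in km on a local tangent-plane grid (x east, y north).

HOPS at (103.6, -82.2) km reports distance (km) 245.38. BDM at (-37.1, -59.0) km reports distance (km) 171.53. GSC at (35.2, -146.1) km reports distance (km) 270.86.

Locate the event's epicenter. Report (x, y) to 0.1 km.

(-46.0, 112.3)

Circle about each station: (x − 103.6)² + (y + 82.2)² = 245.38²; (x + 37.1)² + (y + 59.0)² = 171.53²; (x − 35.2)² + (y + 146.1)² = 270.86².
Subtracting pairs of circle equations eliminates x²+y² and gives linear equations (the radical axes):
-281.4 x + 46.4 y = 18156.41
-136.8 x − 127.8 y = -8059.35
Solving the 2×2 system: x ≈ -46.0, y ≈ 112.3 km.
Check against HOPS (with the unrounded x, y): √((x − 103.6)²+(y + 82.2)²) = 245.38 ≈ 245.38 km. ✓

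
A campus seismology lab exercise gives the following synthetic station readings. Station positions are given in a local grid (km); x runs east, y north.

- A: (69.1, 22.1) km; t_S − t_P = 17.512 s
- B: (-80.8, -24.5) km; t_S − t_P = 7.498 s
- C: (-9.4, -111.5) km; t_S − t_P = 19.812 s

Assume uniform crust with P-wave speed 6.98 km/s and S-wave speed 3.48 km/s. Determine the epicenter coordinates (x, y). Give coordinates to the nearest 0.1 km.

Distance from S−P lag: d = Δt · v_P v_S / (v_P − v_S) = Δt · (6.98·3.48)/(6.98−3.48) ≈ 6.9401·Δt.
So d_A = 121.54, d_B = 52.04, d_C = 137.50 km.
Circle about each station: (x − 69.1)² + (y − 22.1)² = 121.54²; (x + 80.8)² + (y + 24.5)² = 52.04²; (x + 9.4)² + (y + 111.5)² = 137.50².
Subtracting the A equation from the B and C equations removes the quadratic terms:
-299.8 x − 93.2 y = 13929.48
-157.0 x − 267.2 y = 3123.11
Solving the 2×2 system: x ≈ -52.4, y ≈ 19.1 km.

(-52.4, 19.1)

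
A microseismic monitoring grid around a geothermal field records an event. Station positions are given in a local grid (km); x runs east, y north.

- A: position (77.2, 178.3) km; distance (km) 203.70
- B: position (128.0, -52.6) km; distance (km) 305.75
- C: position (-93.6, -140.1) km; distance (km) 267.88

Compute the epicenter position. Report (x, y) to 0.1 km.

Circle about each station: (x − 77.2)² + (y − 178.3)² = 203.70²; (x − 128.0)² + (y + 52.6)² = 305.75²; (x + 93.6)² + (y + 140.1)² = 267.88².
Subtracting the A equation from the B and C equations removes the quadratic terms:
101.6 x − 461.8 y = -70589.34
-341.6 x − 636.8 y = -39627.76
Solving the 2×2 system: x ≈ -119.8, y ≈ 126.5 km.

x ≈ -119.8 km, y ≈ 126.5 km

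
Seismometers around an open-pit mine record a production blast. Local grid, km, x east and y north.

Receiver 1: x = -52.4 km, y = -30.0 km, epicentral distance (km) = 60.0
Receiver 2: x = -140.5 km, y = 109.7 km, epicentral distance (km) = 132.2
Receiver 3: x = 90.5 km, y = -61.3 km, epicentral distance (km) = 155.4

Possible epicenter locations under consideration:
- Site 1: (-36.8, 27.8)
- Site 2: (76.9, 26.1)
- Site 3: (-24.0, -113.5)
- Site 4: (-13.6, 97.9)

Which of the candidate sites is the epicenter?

Site 1

For each candidate, compare |candidate − station| to the reported distance:
Site 1: residuals Receiver 1 0.1, Receiver 2 0.1, Receiver 3 0.0 → max 0.1 km
Site 2: residuals Receiver 1 80.9, Receiver 2 100.7, Receiver 3 66.9 → max 100.7 km
Site 3: residuals Receiver 1 28.2, Receiver 2 119.6, Receiver 3 29.6 → max 119.6 km
Site 4: residuals Receiver 1 73.7, Receiver 2 4.8, Receiver 3 34.8 → max 73.7 km
Only Site 1 has all residuals ≈ 0.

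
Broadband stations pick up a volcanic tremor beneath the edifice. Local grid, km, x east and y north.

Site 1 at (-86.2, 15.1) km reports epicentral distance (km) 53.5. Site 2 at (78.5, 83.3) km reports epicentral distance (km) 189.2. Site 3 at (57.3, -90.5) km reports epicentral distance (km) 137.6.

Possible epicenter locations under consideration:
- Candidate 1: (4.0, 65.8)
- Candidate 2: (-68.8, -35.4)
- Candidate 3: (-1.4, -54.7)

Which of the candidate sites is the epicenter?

Candidate 2

For each candidate, compare |candidate − station| to the reported distance:
Candidate 1: residuals Site 1 50.0, Site 2 112.7, Site 3 27.5 → max 112.7 km
Candidate 2: residuals Site 1 0.1, Site 2 0.0, Site 3 0.0 → max 0.1 km
Candidate 3: residuals Site 1 56.3, Site 2 29.7, Site 3 68.8 → max 68.8 km
Only Candidate 2 has all residuals ≈ 0.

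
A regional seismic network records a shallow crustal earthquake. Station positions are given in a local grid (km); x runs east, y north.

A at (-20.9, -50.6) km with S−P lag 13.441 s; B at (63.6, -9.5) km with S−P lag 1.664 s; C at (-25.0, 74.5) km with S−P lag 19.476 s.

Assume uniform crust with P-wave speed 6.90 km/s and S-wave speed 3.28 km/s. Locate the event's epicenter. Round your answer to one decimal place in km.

Distance from S−P lag: d = Δt · v_P v_S / (v_P − v_S) = Δt · (6.90·3.28)/(6.90−3.28) ≈ 6.2519·Δt.
So d_A = 84.03, d_B = 10.40, d_C = 121.76 km.
Circle about each station: (x + 20.9)² + (y + 50.6)² = 84.03²; (x − 63.6)² + (y + 9.5)² = 10.40²; (x + 25.0)² + (y − 74.5)² = 121.76².
Subtracting the A equation from the B and C equations removes the quadratic terms:
169.0 x + 82.2 y = 8090.92
-8.2 x + 250.2 y = -4586.38
Solving the 2×2 system: x ≈ 55.9, y ≈ -16.5 km.
Check against A (with the unrounded x, y): √((x + 20.9)²+(y + 50.6)²) = 84.03 ≈ 84.03 km. ✓

(55.9, -16.5)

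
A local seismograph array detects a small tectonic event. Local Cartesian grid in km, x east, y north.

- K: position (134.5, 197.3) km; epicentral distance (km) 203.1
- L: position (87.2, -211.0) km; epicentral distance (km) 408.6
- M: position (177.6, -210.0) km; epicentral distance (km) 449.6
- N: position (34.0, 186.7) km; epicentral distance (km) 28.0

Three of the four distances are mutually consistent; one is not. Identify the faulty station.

Solve using three stations at a time. Using K, L, M (subtract circle equations pairwise → linear system) gives (x, y) ≈ (-66.4, 167.6).
Distances from that point to each station vs reported:
  K: calculated 203.1 vs reported 203.1 → residual 0.0 km
  L: calculated 408.6 vs reported 408.6 → residual 0.0 km
  M: calculated 449.6 vs reported 449.6 → residual 0.0 km
  N: calculated 102.2 vs reported 28.0 → residual 74.2 km
K, L, M are mutually consistent (residuals ≈ 0); N is off by 74.2 km.

N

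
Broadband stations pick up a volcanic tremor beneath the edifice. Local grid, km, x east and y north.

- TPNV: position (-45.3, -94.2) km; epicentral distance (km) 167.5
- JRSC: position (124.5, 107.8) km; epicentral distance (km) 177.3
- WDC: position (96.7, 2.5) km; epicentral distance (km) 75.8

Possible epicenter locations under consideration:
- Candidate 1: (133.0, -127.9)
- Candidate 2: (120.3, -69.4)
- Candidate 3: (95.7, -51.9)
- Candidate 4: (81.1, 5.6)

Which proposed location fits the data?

Candidate 2

For each candidate, compare |candidate − station| to the reported distance:
Candidate 1: residuals TPNV 14.0, JRSC 58.6, WDC 59.6 → max 59.6 km
Candidate 2: residuals TPNV 0.1, JRSC 0.1, WDC 0.1 → max 0.1 km
Candidate 3: residuals TPNV 20.3, JRSC 15.0, WDC 21.4 → max 21.4 km
Candidate 4: residuals TPNV 6.5, JRSC 66.3, WDC 59.9 → max 66.3 km
Only Candidate 2 has all residuals ≈ 0.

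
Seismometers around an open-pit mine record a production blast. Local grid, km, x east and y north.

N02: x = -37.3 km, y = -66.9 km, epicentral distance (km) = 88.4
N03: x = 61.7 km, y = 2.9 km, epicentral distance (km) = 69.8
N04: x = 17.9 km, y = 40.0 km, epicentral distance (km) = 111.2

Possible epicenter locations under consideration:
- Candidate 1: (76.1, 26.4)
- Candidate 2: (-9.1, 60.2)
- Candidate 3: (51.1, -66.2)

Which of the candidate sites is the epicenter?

Candidate 3

For each candidate, compare |candidate − station| to the reported distance:
Candidate 1: residuals N02 58.4, N03 42.2, N04 51.4 → max 58.4 km
Candidate 2: residuals N02 41.8, N03 21.3, N04 77.5 → max 77.5 km
Candidate 3: residuals N02 0.0, N03 0.1, N04 0.1 → max 0.1 km
Only Candidate 3 has all residuals ≈ 0.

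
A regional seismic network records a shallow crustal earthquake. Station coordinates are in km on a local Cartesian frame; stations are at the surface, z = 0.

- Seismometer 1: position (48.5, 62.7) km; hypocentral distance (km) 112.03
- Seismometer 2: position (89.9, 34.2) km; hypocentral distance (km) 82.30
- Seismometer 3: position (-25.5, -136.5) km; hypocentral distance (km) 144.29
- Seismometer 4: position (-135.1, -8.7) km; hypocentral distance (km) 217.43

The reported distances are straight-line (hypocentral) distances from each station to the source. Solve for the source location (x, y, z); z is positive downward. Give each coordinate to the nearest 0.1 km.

x ≈ 77.6 km, y ≈ -40.7 km, depth ≈ 31.8 km

Each station gives a sphere (x−x_i)² + (y−y_i)² + z² = d_i² (stations at z=0).
Subtracting the Seismometer 1 sphere from Seismometer 2 and Seismometer 3: z² cancels, leaving linear equations in x and y:
82.8 x − 57.0 y = 8745.54
-148.0 x − 398.4 y = 4730.08
Solving: x ≈ 77.603, y ≈ -40.701 km (keep extra digits for the depth step; rounded: 77.6, -40.7).
Then from the Seismometer 1 sphere: z² = 112.03² − (x − 48.5)² − (y − 62.7)² with x = 77.603, y = -40.701, so z ≈ 31.811 ≈ 31.8 km.
Check against Seismometer 4 (with the unrounded solution): distance 217.44 ≈ 217.43 km. ✓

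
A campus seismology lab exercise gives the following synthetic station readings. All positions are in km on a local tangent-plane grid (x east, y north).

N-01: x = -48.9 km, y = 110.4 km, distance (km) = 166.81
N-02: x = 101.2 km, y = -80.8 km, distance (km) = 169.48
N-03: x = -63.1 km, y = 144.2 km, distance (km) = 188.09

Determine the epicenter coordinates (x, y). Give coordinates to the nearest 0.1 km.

(116.4, 88.0)

Circle about each station: (x + 48.9)² + (y − 110.4)² = 166.81²; (x − 101.2)² + (y + 80.8)² = 169.48²; (x + 63.1)² + (y − 144.2)² = 188.09².
Subtracting the N-01 equation from the N-02 and N-03 equations removes the quadratic terms:
300.2 x − 382.4 y = 1292.82
-28.4 x + 67.6 y = 2643.61
Solving the 2×2 system: x ≈ 116.4, y ≈ 88.0 km.
Check against N-01 (with the unrounded x, y): √((x + 48.9)²+(y − 110.4)²) = 166.84 ≈ 166.81 km. ✓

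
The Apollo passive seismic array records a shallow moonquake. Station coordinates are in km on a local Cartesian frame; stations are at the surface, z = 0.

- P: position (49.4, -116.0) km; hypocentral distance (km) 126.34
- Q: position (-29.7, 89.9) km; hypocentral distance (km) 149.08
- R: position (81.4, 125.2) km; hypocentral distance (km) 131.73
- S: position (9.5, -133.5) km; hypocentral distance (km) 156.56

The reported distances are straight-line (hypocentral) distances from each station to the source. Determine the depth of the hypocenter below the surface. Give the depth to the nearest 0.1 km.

39.4 km

Each station gives a sphere (x−x_i)² + (y−y_i)² + z² = d_i² (stations at z=0).
Subtracting the P sphere from Q and R: z² cancels, leaving linear equations in x and y:
-158.2 x + 411.8 y = -13195.31
64.0 x + 482.4 y = 5013.64
Solving: x ≈ 82.107, y ≈ -0.500 km (keep extra digits for the depth step; rounded: 82.1, -0.5).
Then from the P sphere: z² = 126.34² − (x − 49.4)² − (y + 116.0)² with x = 82.107, y = -0.500, so z ≈ 39.393 ≈ 39.4 km.
Check against S (with the unrounded solution): distance 156.57 ≈ 156.56 km. ✓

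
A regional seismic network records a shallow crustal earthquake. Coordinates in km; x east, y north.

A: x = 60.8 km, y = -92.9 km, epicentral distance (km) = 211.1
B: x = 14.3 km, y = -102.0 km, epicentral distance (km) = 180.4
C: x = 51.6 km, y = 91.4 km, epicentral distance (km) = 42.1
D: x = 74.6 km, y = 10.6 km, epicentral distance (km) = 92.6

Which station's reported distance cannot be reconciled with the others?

Solve using three stations at a time. Using B, C, D (subtract circle equations pairwise → linear system) gives (x, y) ≈ (11.5, 78.4).
Distances from that point to each station vs reported:
  A: calculated 178.3 vs reported 211.1 → residual 32.8 km
  B: calculated 180.4 vs reported 180.4 → residual 0.0 km
  C: calculated 42.2 vs reported 42.1 → residual 0.1 km
  D: calculated 92.6 vs reported 92.6 → residual 0.0 km
B, C, D are mutually consistent (residuals ≈ 0); A is off by 32.8 km.

A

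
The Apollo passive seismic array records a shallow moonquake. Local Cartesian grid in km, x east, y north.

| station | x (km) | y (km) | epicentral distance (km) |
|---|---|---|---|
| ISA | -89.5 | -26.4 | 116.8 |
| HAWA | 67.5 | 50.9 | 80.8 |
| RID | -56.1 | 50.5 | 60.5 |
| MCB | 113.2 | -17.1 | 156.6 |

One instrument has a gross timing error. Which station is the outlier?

Solve using three stations at a time. Using HAWA, RID, MCB (subtract circle equations pairwise → linear system) gives (x, y) ≈ (-6.0, 84.5).
Distances from that point to each station vs reported:
  ISA: calculated 138.8 vs reported 116.8 → residual 22.0 km
  HAWA: calculated 80.8 vs reported 80.8 → residual 0.0 km
  RID: calculated 60.5 vs reported 60.5 → residual 0.0 km
  MCB: calculated 156.6 vs reported 156.6 → residual 0.0 km
HAWA, RID, MCB are mutually consistent (residuals ≈ 0); ISA is off by 22.0 km.

ISA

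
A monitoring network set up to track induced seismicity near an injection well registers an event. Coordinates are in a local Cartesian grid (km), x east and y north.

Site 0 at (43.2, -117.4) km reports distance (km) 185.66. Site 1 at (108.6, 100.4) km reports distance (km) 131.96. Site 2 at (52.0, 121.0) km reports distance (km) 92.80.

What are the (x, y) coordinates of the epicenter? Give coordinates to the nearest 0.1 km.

Circle about each station: (x − 43.2)² + (y + 117.4)² = 185.66²; (x − 108.6)² + (y − 100.4)² = 131.96²; (x − 52.0)² + (y − 121.0)² = 92.80².
Subtracting pairs of circle equations eliminates x²+y² and gives linear equations (the radical axes):
130.8 x + 435.6 y = 23281.31
17.6 x + 476.8 y = 27553.80
Solving the 2×2 system: x ≈ -16.5, y ≈ 58.4 km.

x ≈ -16.5 km, y ≈ 58.4 km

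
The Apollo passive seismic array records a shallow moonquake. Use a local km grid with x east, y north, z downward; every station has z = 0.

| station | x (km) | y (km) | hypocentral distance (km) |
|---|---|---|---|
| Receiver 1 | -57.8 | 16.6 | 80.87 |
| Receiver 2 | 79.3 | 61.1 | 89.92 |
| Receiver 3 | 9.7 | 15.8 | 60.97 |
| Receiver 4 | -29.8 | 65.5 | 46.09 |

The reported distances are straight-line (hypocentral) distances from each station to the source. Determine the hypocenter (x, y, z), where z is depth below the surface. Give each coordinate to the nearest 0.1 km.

x ≈ -2.6 km, y ≈ 62.6 km, depth ≈ 37.1 km

Each station gives a sphere (x−x_i)² + (y−y_i)² + z² = d_i² (stations at z=0).
Subtracting the Receiver 1 sphere from Receiver 2 and Receiver 3: z² cancels, leaving linear equations in x and y:
274.2 x + 89.0 y = 4859.65
135.0 x − 1.6 y = -450.05
Solving: x ≈ -2.592, y ≈ 62.588 km (keep extra digits for the depth step; rounded: -2.6, 62.6).
Then from the Receiver 1 sphere: z² = 80.87² − (x + 57.8)² − (y − 16.6)² with x = -2.592, y = 62.588, so z ≈ 37.110 ≈ 37.1 km.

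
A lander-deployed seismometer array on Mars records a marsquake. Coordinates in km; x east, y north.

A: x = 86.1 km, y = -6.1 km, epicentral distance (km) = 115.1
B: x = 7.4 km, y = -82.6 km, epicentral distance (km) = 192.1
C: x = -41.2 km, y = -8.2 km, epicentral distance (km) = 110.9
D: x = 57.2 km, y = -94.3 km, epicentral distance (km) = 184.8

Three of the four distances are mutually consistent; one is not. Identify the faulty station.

Solve using three stations at a time. Using A, C, D (subtract circle equations pairwise → linear system) gives (x, y) ≈ (17.2, 86.1).
Distances from that point to each station vs reported:
  A: calculated 115.1 vs reported 115.1 → residual 0.0 km
  B: calculated 169.0 vs reported 192.1 → residual 23.1 km
  C: calculated 110.9 vs reported 110.9 → residual 0.0 km
  D: calculated 184.8 vs reported 184.8 → residual 0.0 km
A, C, D are mutually consistent (residuals ≈ 0); B is off by 23.1 km.

B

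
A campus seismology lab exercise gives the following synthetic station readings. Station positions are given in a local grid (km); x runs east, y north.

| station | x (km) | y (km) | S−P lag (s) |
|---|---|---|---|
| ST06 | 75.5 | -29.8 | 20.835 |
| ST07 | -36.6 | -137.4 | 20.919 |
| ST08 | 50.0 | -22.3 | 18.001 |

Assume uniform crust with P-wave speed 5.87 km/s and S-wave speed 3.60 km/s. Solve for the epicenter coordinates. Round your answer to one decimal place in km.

Distance from S−P lag: d = Δt · v_P v_S / (v_P − v_S) = Δt · (5.87·3.60)/(5.87−3.60) ≈ 9.3093·Δt.
So d_ST06 = 193.96, d_ST07 = 194.74, d_ST08 = 167.58 km.
Circle about each station: (x − 75.5)² + (y + 29.8)² = 193.96²; (x + 36.6)² + (y + 137.4)² = 194.74²; (x − 50.0)² + (y + 22.3)² = 167.58².
Subtracting the ST06 equation from the ST07 and ST08 equations removes the quadratic terms:
-224.2 x − 215.2 y = 13326.84
-51.0 x + 15.0 y = 5946.43
Solving the 2×2 system: x ≈ -103.2, y ≈ 45.6 km.

x ≈ -103.2 km, y ≈ 45.6 km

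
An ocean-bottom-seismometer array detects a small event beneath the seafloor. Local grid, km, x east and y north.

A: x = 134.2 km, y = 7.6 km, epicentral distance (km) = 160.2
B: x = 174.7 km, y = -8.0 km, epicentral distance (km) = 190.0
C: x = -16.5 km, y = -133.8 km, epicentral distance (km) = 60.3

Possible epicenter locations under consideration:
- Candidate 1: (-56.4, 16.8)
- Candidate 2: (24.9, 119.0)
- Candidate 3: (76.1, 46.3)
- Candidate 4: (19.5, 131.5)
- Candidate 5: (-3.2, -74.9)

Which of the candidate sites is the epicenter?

Candidate 5

For each candidate, compare |candidate − station| to the reported distance:
Candidate 1: residuals A 30.6, B 42.4, C 95.5 → max 95.5 km
Candidate 2: residuals A 4.1, B 6.4, C 195.9 → max 195.9 km
Candidate 3: residuals A 90.4, B 77.4, C 142.2 → max 142.2 km
Candidate 4: residuals A 8.6, B 18.7, C 207.4 → max 207.4 km
Candidate 5: residuals A 0.1, B 0.1, C 0.1 → max 0.1 km
Only Candidate 5 has all residuals ≈ 0.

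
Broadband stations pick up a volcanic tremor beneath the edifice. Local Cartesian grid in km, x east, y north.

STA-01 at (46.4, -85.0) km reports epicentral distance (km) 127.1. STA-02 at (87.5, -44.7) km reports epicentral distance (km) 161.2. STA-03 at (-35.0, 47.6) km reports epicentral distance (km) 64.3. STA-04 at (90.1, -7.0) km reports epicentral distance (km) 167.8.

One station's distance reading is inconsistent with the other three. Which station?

STA-03

Solve using three stations at a time. Using STA-01, STA-02, STA-04 (subtract circle equations pairwise → linear system) gives (x, y) ≈ (-73.6, -43.4).
Distances from that point to each station vs reported:
  STA-01: calculated 127.0 vs reported 127.1 → residual 0.1 km
  STA-02: calculated 161.1 vs reported 161.2 → residual 0.1 km
  STA-03: calculated 98.9 vs reported 64.3 → residual 34.6 km
  STA-04: calculated 167.7 vs reported 167.8 → residual 0.1 km
STA-01, STA-02, STA-04 are mutually consistent (residuals ≈ 0); STA-03 is off by 34.6 km.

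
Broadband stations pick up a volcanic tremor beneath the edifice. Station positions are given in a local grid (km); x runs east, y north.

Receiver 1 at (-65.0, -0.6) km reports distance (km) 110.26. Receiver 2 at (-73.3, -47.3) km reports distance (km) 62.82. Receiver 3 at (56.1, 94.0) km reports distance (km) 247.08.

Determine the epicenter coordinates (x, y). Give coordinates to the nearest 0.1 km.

(-84.6, -109.1)

Circle about each station: (x + 65.0)² + (y + 0.6)² = 110.26²; (x + 73.3)² + (y + 47.3)² = 62.82²; (x − 56.1)² + (y − 94.0)² = 247.08².
Subtracting the Receiver 1 equation from the Receiver 2 and Receiver 3 equations removes the quadratic terms:
-16.6 x − 93.4 y = 11595.74
242.2 x + 189.2 y = -41133.41
Solving the 2×2 system: x ≈ -84.6, y ≈ -109.1 km.
Check against Receiver 1 (with the unrounded x, y): √((x + 65.0)²+(y + 0.6)²) = 110.27 ≈ 110.26 km. ✓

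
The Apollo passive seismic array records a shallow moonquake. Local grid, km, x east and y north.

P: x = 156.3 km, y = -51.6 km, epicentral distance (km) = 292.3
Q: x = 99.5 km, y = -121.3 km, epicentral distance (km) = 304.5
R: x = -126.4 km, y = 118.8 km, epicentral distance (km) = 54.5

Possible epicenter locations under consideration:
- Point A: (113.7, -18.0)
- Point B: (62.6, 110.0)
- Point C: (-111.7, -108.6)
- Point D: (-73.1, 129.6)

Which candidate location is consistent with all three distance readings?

Point D

For each candidate, compare |candidate − station| to the reported distance:
Point A: residuals P 238.0, Q 200.2, R 221.8 → max 238.0 km
Point B: residuals P 105.5, Q 70.3, R 134.7 → max 134.7 km
Point C: residuals P 18.3, Q 92.9, R 173.4 → max 173.4 km
Point D: residuals P 0.0, Q 0.0, R 0.1 → max 0.1 km
Only Point D has all residuals ≈ 0.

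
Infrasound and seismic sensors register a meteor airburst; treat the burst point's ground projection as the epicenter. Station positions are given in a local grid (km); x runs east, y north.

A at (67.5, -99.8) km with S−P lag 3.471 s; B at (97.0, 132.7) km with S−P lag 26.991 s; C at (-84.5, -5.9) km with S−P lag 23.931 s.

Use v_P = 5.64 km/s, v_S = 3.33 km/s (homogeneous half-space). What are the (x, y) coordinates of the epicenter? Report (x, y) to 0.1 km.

x ≈ 92.5 km, y ≈ -86.7 km

Distance from S−P lag: d = Δt · v_P v_S / (v_P − v_S) = Δt · (5.64·3.33)/(5.64−3.33) ≈ 8.1304·Δt.
So d_A = 28.22, d_B = 219.45, d_C = 194.57 km.
Circle about each station: (x − 67.5)² + (y + 99.8)² = 28.22²; (x − 97.0)² + (y − 132.7)² = 219.45²; (x + 84.5)² + (y + 5.9)² = 194.57².
Subtracting the A equation from the B and C equations removes the quadratic terms:
59.0 x + 465.0 y = -34859.93
-304.0 x + 187.8 y = -44402.35
Solving the 2×2 system: x ≈ 92.5, y ≈ -86.7 km.
Check against A (with the unrounded x, y): √((x − 67.5)²+(y + 99.8)²) = 28.22 ≈ 28.22 km. ✓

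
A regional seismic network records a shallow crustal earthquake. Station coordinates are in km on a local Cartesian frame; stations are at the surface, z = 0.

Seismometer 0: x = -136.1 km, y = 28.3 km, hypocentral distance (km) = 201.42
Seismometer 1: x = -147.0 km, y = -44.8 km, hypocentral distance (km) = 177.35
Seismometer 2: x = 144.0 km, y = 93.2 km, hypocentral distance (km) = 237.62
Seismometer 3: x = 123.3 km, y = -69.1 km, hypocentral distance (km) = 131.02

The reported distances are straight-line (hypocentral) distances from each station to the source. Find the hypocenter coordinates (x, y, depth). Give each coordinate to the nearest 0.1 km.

(11.3, -93.4, 63.5)

Each station gives a sphere (x−x_i)² + (y−y_i)² + z² = d_i² (stations at z=0).
Subtracting the Seismometer 0 sphere from Seismometer 1 and Seismometer 2: z² cancels, leaving linear equations in x and y:
-21.8 x − 146.2 y = 13408.93
560.2 x + 129.8 y = -5795.11
Solving: x ≈ 11.297, y ≈ -93.401 km (keep extra digits for the depth step; rounded: 11.3, -93.4).
Then from the Seismometer 0 sphere: z² = 201.42² − (x + 136.1)² − (y − 28.3)² with x = 11.297, y = -93.401, so z ≈ 63.506 ≈ 63.5 km.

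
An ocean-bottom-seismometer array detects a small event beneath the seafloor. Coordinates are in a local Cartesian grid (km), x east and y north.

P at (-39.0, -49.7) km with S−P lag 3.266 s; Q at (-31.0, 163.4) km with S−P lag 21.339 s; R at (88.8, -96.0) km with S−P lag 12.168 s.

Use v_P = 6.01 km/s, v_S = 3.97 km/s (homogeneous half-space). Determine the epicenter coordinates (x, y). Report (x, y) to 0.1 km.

Distance from S−P lag: d = Δt · v_P v_S / (v_P − v_S) = Δt · (6.01·3.97)/(6.01−3.97) ≈ 11.6959·Δt.
So d_P = 38.20, d_Q = 249.58, d_R = 142.32 km.
Circle about each station: (x + 39.0)² + (y + 49.7)² = 38.20²; (x + 31.0)² + (y − 163.4)² = 249.58²; (x − 88.8)² + (y + 96.0)² = 142.32².
Subtracting pairs of circle equations eliminates x²+y² and gives linear equations (the radical axes):
16.0 x + 426.2 y = -37161.47
255.6 x − 92.6 y = -5685.39
Solving the 2×2 system: x ≈ -53.1, y ≈ -85.2 km.

x ≈ -53.1 km, y ≈ -85.2 km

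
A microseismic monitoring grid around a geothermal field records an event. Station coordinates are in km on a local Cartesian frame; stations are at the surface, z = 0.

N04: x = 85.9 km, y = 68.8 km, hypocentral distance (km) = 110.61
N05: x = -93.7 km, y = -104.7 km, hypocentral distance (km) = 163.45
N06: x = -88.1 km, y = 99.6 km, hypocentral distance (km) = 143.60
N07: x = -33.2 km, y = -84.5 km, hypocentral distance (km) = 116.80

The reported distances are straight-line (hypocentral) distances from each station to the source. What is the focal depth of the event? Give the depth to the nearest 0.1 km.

Each station gives a sphere (x−x_i)² + (y−y_i)² + z² = d_i² (stations at z=0).
Subtracting the N04 sphere from N05 and N06: z² cancels, leaving linear equations in x and y:
-359.2 x − 347.0 y = -6851.80
-348.0 x + 61.6 y = -2816.87
Solving: x ≈ 9.795, y ≈ 9.607 km (keep extra digits for the depth step; rounded: 9.8, 9.6).
Then from the N04 sphere: z² = 110.61² − (x − 85.9)² − (y − 68.8)² with x = 9.795, y = 9.607, so z ≈ 54.211 ≈ 54.2 km.

z ≈ 54.2 km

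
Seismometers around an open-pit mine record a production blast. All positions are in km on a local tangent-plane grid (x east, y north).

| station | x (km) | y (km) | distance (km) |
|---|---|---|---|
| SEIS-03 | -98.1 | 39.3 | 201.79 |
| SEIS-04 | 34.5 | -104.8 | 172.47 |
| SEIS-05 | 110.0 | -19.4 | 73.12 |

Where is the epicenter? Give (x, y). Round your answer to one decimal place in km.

Circle about each station: (x + 98.1)² + (y − 39.3)² = 201.79²; (x − 34.5)² + (y + 104.8)² = 172.47²; (x − 110.0)² + (y + 19.4)² = 73.12².
Subtracting the SEIS-03 equation from the SEIS-04 and SEIS-05 equations removes the quadratic terms:
265.2 x − 288.2 y = 11978.49
416.2 x − 117.4 y = 36680.93
Solving the 2×2 system: x ≈ 103.2, y ≈ 53.4 km.

(103.2, 53.4)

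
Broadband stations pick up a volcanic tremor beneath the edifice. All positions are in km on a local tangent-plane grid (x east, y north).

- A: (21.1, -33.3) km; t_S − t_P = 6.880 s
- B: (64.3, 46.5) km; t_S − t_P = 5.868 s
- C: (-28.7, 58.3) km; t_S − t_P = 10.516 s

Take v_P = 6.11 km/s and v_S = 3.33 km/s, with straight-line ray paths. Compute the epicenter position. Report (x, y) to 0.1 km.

(35.0, 15.1)

Distance from S−P lag: d = Δt · v_P v_S / (v_P − v_S) = Δt · (6.11·3.33)/(6.11−3.33) ≈ 7.3188·Δt.
So d_A = 50.35, d_B = 42.95, d_C = 76.96 km.
Circle about each station: (x − 21.1)² + (y + 33.3)² = 50.35²; (x − 64.3)² + (y − 46.5)² = 42.95²; (x + 28.7)² + (y − 58.3)² = 76.96².
Subtracting pairs of circle equations eliminates x²+y² and gives linear equations (the radical axes):
86.4 x + 159.6 y = 5433.06
-99.6 x + 183.2 y = -719.24
Solving the 2×2 system: x ≈ 35.0, y ≈ 15.1 km.
Check against A (with the unrounded x, y): √((x − 21.1)²+(y + 33.3)²) = 50.35 ≈ 50.35 km. ✓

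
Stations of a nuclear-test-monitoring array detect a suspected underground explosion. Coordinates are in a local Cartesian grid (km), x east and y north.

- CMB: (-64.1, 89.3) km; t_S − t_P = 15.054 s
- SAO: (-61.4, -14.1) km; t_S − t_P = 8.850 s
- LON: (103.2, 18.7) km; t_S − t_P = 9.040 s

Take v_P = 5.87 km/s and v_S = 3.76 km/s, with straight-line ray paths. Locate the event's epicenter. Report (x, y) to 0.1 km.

x ≈ 27.9 km, y ≈ -38.5 km

Distance from S−P lag: d = Δt · v_P v_S / (v_P − v_S) = Δt · (5.87·3.76)/(5.87−3.76) ≈ 10.4603·Δt.
So d_CMB = 157.47, d_SAO = 92.57, d_LON = 94.56 km.
Circle about each station: (x + 64.1)² + (y − 89.3)² = 157.47²; (x + 61.4)² + (y + 14.1)² = 92.57²; (x − 103.2)² + (y − 18.7)² = 94.56².
Subtracting the CMB equation from the SAO and LON equations removes the quadratic terms:
5.4 x − 206.8 y = 8113.07
334.6 x − 141.2 y = 14771.84
Solving the 2×2 system: x ≈ 27.9, y ≈ -38.5 km.
Check against CMB (with the unrounded x, y): √((x + 64.1)²+(y − 89.3)²) = 157.47 ≈ 157.47 km. ✓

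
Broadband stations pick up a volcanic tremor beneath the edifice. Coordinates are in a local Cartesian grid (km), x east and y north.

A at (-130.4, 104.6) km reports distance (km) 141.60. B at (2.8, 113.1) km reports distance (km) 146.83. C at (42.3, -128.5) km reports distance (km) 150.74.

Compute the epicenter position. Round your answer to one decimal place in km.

Circle about each station: (x + 130.4)² + (y − 104.6)² = 141.60²; (x − 2.8)² + (y − 113.1)² = 146.83²; (x − 42.3)² + (y + 128.5)² = 150.74².
Subtracting the A equation from the B and C equations removes the quadratic terms:
266.4 x + 17.0 y = -16654.36
345.4 x − 466.2 y = -12315.77
Solving the 2×2 system: x ≈ -61.3, y ≈ -19.0 km.
Check against A (with the unrounded x, y): √((x + 130.4)²+(y − 104.6)²) = 141.60 ≈ 141.60 km. ✓

(-61.3, -19.0)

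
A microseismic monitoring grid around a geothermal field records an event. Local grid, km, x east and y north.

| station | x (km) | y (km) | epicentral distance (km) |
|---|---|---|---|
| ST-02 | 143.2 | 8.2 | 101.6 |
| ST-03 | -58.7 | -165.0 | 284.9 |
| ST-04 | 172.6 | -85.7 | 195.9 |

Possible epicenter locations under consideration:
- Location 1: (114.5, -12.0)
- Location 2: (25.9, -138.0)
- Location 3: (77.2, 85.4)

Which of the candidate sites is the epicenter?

For each candidate, compare |candidate − station| to the reported distance:
Location 1: residuals ST-02 66.5, ST-03 53.8, ST-04 102.1 → max 102.1 km
Location 2: residuals ST-02 85.8, ST-03 196.1, ST-04 40.2 → max 196.1 km
Location 3: residuals ST-02 0.0, ST-03 0.0, ST-04 0.0 → max 0.0 km
Only Location 3 has all residuals ≈ 0.

Location 3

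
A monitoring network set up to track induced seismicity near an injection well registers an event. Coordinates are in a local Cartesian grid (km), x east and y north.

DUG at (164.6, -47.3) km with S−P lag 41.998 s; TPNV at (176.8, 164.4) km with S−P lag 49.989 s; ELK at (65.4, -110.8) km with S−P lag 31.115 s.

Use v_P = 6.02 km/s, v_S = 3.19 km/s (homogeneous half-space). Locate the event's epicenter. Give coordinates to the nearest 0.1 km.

(-117.2, -4.8)

Distance from S−P lag: d = Δt · v_P v_S / (v_P − v_S) = Δt · (6.02·3.19)/(6.02−3.19) ≈ 6.7858·Δt.
So d_DUG = 284.99, d_TPNV = 339.22, d_ELK = 211.14 km.
Circle about each station: (x − 164.6)² + (y + 47.3)² = 284.99²; (x − 176.8)² + (y − 164.4)² = 339.22²; (x − 65.4)² + (y + 110.8)² = 211.14².
Subtracting the DUG equation from the TPNV and ELK equations removes the quadratic terms:
24.4 x + 423.4 y = -4895.76
-198.4 x − 127.0 y = 23862.55
Solving the 2×2 system: x ≈ -117.2, y ≈ -4.8 km.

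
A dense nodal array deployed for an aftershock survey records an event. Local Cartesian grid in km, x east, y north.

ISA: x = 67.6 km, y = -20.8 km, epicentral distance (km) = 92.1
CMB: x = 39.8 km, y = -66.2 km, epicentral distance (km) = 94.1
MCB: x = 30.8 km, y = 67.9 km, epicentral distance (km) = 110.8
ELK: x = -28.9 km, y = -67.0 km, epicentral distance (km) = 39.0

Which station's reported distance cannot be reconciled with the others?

CMB

Solve using three stations at a time. Using ISA, MCB, ELK (subtract circle equations pairwise → linear system) gives (x, y) ≈ (-24.2, -28.3).
Distances from that point to each station vs reported:
  ISA: calculated 92.1 vs reported 92.1 → residual 0.0 km
  CMB: calculated 74.4 vs reported 94.1 → residual 19.7 km
  MCB: calculated 110.8 vs reported 110.8 → residual 0.0 km
  ELK: calculated 39.0 vs reported 39.0 → residual 0.0 km
ISA, MCB, ELK are mutually consistent (residuals ≈ 0); CMB is off by 19.7 km.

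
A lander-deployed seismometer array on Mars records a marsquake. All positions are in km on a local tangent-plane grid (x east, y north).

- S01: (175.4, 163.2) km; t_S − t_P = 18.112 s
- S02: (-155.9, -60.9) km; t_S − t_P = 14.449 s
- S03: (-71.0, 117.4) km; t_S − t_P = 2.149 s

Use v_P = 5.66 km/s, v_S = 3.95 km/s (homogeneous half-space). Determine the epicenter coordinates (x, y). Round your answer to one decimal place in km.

Distance from S−P lag: d = Δt · v_P v_S / (v_P − v_S) = Δt · (5.66·3.95)/(5.66−3.95) ≈ 13.0743·Δt.
So d_S01 = 236.80, d_S02 = 188.91, d_S03 = 28.10 km.
Circle about each station: (x − 175.4)² + (y − 163.2)² = 236.80²; (x + 155.9)² + (y + 60.9)² = 188.91²; (x + 71.0)² + (y − 117.4)² = 28.10².
Subtracting the S01 equation from the S02 and S03 equations removes the quadratic terms:
-662.6 x − 448.2 y = -8998.53
-492.8 x − 91.6 y = 16708.99
Solving the 2×2 system: x ≈ -51.9, y ≈ 96.8 km.

-51.9 km east, 96.8 km north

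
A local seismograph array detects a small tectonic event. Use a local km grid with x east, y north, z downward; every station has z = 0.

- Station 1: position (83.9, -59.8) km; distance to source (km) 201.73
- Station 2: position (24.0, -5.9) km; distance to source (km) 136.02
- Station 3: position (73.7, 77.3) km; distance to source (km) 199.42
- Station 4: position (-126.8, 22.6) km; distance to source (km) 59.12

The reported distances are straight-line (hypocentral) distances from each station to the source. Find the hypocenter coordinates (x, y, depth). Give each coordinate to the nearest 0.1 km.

Each station gives a sphere (x−x_i)² + (y−y_i)² + z² = d_i² (stations at z=0).
Subtracting the Station 1 sphere from Station 2 and Station 3: z² cancels, leaving linear equations in x and y:
-119.8 x + 107.8 y = 12189.11
-20.4 x + 274.2 y = 1718.39
Solving: x ≈ -103.002, y ≈ -1.396 km (keep extra digits for the depth step; rounded: -103.0, -1.4).
Then from the Station 1 sphere: z² = 201.73² − (x − 83.9)² − (y + 59.8)² with x = -103.002, y = -1.396, so z ≈ 48.493 ≈ 48.5 km.
Check against Station 4 (with the unrounded solution): distance 59.11 ≈ 59.12 km. ✓

x ≈ -103.0 km, y ≈ -1.4 km, depth ≈ 48.5 km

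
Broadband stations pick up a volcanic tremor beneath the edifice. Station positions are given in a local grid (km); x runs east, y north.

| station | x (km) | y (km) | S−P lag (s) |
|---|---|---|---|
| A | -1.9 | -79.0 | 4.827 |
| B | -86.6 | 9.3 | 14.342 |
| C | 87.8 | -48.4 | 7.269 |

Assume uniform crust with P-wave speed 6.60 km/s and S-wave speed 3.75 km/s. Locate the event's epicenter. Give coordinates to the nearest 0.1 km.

24.7 km east, -46.6 km north

Distance from S−P lag: d = Δt · v_P v_S / (v_P − v_S) = Δt · (6.60·3.75)/(6.60−3.75) ≈ 8.6842·Δt.
So d_A = 41.92, d_B = 124.55, d_C = 63.13 km.
Circle about each station: (x + 1.9)² + (y + 79.0)² = 41.92²; (x + 86.6)² + (y − 9.3)² = 124.55²; (x − 87.8)² + (y + 48.4)² = 63.13².
Subtracting the A equation from the B and C equations removes the quadratic terms:
-169.4 x + 176.6 y = -12413.98
179.4 x + 61.2 y = 1578.68
Solving the 2×2 system: x ≈ 24.7, y ≈ -46.6 km.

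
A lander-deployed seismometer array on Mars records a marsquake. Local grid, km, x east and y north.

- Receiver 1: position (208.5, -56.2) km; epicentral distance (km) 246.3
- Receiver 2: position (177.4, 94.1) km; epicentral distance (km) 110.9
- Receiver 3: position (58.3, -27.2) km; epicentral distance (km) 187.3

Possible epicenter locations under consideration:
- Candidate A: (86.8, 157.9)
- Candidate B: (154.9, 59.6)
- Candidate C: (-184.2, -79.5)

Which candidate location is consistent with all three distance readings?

For each candidate, compare |candidate − station| to the reported distance:
Candidate A: residuals Receiver 1 0.0, Receiver 2 0.1, Receiver 3 0.0 → max 0.1 km
Candidate B: residuals Receiver 1 118.7, Receiver 2 69.7, Receiver 3 57.4 → max 118.7 km
Candidate C: residuals Receiver 1 147.1, Receiver 2 290.2, Receiver 3 60.8 → max 290.2 km
Only Candidate A has all residuals ≈ 0.

Candidate A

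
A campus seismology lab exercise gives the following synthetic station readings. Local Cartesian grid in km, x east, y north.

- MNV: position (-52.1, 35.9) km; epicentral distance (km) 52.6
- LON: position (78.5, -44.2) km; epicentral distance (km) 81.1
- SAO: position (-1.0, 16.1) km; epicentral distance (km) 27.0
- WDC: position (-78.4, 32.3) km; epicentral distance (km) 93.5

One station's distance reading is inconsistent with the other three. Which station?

MNV

Solve using three stations at a time. Using LON, SAO, WDC (subtract circle equations pairwise → linear system) gives (x, y) ≈ (4.9, -10.2).
Distances from that point to each station vs reported:
  MNV: calculated 73.3 vs reported 52.6 → residual 20.7 km
  LON: calculated 81.1 vs reported 81.1 → residual 0.0 km
  SAO: calculated 27.0 vs reported 27.0 → residual 0.0 km
  WDC: calculated 93.5 vs reported 93.5 → residual 0.0 km
LON, SAO, WDC are mutually consistent (residuals ≈ 0); MNV is off by 20.7 km.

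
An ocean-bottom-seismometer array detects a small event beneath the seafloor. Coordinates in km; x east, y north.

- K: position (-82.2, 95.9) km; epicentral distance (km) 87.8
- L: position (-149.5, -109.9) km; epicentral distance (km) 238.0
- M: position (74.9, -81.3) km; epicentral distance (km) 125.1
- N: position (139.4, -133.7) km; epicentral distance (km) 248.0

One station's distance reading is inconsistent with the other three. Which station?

M

Solve using three stations at a time. Using K, L, N (subtract circle equations pairwise → linear system) gives (x, y) ≈ (2.6, 73.2).
Distances from that point to each station vs reported:
  K: calculated 87.8 vs reported 87.8 → residual 0.0 km
  L: calculated 238.0 vs reported 238.0 → residual 0.0 km
  M: calculated 170.5 vs reported 125.1 → residual 45.4 km
  N: calculated 248.0 vs reported 248.0 → residual 0.0 km
K, L, N are mutually consistent (residuals ≈ 0); M is off by 45.4 km.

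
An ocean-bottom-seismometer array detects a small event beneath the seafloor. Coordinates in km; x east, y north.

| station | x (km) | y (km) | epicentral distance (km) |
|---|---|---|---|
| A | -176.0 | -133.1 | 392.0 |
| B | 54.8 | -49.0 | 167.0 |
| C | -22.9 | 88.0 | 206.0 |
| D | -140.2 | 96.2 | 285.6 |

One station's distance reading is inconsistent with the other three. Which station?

Solve using three stations at a time. Using A, B, D (subtract circle equations pairwise → linear system) gives (x, y) ≈ (145.4, 91.4).
Distances from that point to each station vs reported:
  A: calculated 392.0 vs reported 392.0 → residual 0.0 km
  B: calculated 167.1 vs reported 167.0 → residual 0.1 km
  C: calculated 168.3 vs reported 206.0 → residual 37.7 km
  D: calculated 285.6 vs reported 285.6 → residual 0.0 km
A, B, D are mutually consistent (residuals ≈ 0); C is off by 37.7 km.

C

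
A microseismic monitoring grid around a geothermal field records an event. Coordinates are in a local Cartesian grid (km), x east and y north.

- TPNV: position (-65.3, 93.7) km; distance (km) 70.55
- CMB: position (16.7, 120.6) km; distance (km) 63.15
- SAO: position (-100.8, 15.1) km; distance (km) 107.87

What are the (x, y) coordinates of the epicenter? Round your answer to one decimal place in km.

Circle about each station: (x + 65.3)² + (y − 93.7)² = 70.55²; (x − 16.7)² + (y − 120.6)² = 63.15²; (x + 100.8)² + (y − 15.1)² = 107.87².
Subtracting the TPNV equation from the CMB and SAO equations removes the quadratic terms:
164.0 x + 53.8 y = 2768.85
-71.0 x − 157.2 y = -9313.76
Solving the 2×2 system: x ≈ -3.0, y ≈ 60.6 km.

x ≈ -3.0 km, y ≈ 60.6 km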